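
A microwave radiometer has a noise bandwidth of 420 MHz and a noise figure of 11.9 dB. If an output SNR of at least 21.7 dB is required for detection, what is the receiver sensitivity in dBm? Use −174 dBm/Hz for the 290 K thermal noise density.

Sensitivity = −174 + 10 log₁₀(B) + NF + SNR_min
= −174 + 86.23 + 11.9 + 21.7
= −54.17 dBm → −54.2 dBm

−54.2 dBm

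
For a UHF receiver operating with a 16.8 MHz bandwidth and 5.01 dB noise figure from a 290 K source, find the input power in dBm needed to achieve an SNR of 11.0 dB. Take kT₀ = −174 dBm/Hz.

−85.7 dBm

Sensitivity = −174 + 10 log₁₀(B) + NF + SNR_min
= −174 + 72.25 + 5.01 + 11.0
= −85.74 dBm → −85.7 dBm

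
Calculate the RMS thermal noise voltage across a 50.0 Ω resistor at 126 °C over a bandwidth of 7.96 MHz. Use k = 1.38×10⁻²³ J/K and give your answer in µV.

T = 126 °C + 273.15 = 399.15 K
V_n = √(4kTRB)
4kTRB = 4 × 1.38×10⁻²³ × 399.15 × 5.00×10¹ × 7.96×10⁶ = 8.77×10⁻¹² V²
V_n = √(8.77×10⁻¹²) = 2.96×10⁻⁶ V = 2.96 µV

2.96 µV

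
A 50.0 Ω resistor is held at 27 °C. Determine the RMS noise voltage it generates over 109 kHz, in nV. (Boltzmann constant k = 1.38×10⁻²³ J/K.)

T = 27 °C + 273.15 = 300.15 K
V_n = √(4kTRB)
4kTRB = 4 × 1.38×10⁻²³ × 300.15 × 5.00×10¹ × 1.09×10⁵ = 9.03×10⁻¹⁴ V²
V_n = √(9.03×10⁻¹⁴) = 3.00×10⁻⁷ V = 300 nV

300 nV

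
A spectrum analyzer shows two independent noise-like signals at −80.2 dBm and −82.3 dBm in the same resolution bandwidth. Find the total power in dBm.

−78.1 dBm

Convert to linear, add, convert back:
P₁ = 9.55×10⁻¹² W, P₂ = 5.89×10⁻¹² W
P_tot = 1.54×10⁻¹¹ W → 10 log₁₀(P_tot / 10⁻³) = −78.1 dBm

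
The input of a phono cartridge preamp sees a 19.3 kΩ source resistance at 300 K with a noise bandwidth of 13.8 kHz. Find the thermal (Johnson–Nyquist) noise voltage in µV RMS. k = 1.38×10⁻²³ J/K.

V_n = √(4kTRB)
4kTRB = 4 × 1.38×10⁻²³ × 300 × 1.93×10⁴ × 1.38×10⁴ = 4.41×10⁻¹² V²
V_n = √(4.41×10⁻¹²) = 2.10×10⁻⁶ V = 2.10 µV

2.10 µV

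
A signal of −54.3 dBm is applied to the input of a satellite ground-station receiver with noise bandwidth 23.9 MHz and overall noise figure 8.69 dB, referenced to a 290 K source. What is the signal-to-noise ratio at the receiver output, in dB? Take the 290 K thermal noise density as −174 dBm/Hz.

37.2 dB

Noise floor: N = −174 + 10 log₁₀(B) + NF
10 log₁₀(2.39×10⁷) = 73.78 dB
N = −174 + 73.78 + 8.69 = −91.53 dBm
SNR = P_sig − N = −54.3 − (−91.53) = 37.23 dB → 37.2 dB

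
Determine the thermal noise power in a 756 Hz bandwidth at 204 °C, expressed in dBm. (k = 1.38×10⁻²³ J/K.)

−143.0 dBm

T = 204 °C + 273.15 = 477.15 K
P_n = kTB = 1.38×10⁻²³ × 477.15 × 7.56×10² = 4.98×10⁻¹⁸ W
In dBm: 10 log₁₀(4.98×10⁻¹⁸ / 10⁻³) = −143.0 dBm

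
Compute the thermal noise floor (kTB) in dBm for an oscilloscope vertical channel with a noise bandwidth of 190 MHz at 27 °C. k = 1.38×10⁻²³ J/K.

−91.0 dBm

T = 27 °C + 273.15 = 300.15 K
P_n = kTB = 1.38×10⁻²³ × 300.15 × 1.90×10⁸ = 7.87×10⁻¹³ W
In dBm: 10 log₁₀(7.87×10⁻¹³ / 10⁻³) = −91.0 dBm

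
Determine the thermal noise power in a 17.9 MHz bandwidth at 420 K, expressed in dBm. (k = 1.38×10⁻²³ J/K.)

P_n = kTB = 1.38×10⁻²³ × 420 × 1.79×10⁷ = 1.04×10⁻¹³ W
In dBm: 10 log₁₀(1.04×10⁻¹³ / 10⁻³) = −99.8 dBm

−99.8 dBm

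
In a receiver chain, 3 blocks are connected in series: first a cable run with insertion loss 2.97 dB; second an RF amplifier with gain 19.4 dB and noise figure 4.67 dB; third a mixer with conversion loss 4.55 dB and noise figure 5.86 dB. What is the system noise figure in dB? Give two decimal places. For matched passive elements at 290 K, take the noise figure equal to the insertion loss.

7.69 dB

Convert to linear (a loss of L dB is a gain of −L dB): F_i = 10^(NF_i/10), G_i = 10^(G_i,dB/10)
  Stage 1: F_1 = 10^(2.97/10) = 1.982, G_1 = 10^(−2.97/10) = 0.5047
  Stage 2: F_2 = 10^(4.67/10) = 2.931, G_2 = 10^(19.4/10) = 87.10
  Stage 3: F_3 = 10^(5.86/10) = 3.855, G_3 = 10^(−4.55/10) = 0.3508
Friis cascade:
  F = 1.982 + (2.931 − 1)/0.5047 + (3.855 − 1)/43.95 = 5.873
NF = 10 log₁₀(5.873) = 7.69 dB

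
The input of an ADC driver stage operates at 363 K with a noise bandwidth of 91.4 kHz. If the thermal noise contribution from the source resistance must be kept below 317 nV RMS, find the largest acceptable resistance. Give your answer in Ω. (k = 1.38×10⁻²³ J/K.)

Johnson–Nyquist: V_n = √(4kTRB) ⇒ R = V_n² / (4kTB)
4kTB = 4 × 1.38×10⁻²³ × 363 × 9.14×10⁴ = 1.83×10⁻¹⁵
R = (3.17×10⁻⁷)² / 1.83×10⁻¹⁵ = 5.49×10¹ Ω = 54.9 Ω

54.9 Ω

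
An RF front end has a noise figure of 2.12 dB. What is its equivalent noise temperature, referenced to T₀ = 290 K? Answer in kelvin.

F = 10^(2.12/10) = 1.6293
T_e = (F − 1)·T₀ = (1.6293 − 1) × 290 = 182 K

182 K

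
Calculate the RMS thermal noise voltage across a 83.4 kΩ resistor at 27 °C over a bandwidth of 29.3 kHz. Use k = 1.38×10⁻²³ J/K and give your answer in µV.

6.36 µV

T = 27 °C + 273.15 = 300.15 K
V_n = √(4kTRB)
4kTRB = 4 × 1.38×10⁻²³ × 300.15 × 8.34×10⁴ × 2.93×10⁴ = 4.05×10⁻¹¹ V²
V_n = √(4.05×10⁻¹¹) = 6.36×10⁻⁶ V = 6.36 µV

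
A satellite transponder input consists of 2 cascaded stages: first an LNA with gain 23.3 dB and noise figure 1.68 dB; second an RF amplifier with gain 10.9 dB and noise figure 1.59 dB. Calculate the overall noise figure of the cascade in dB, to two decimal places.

Convert to linear (a loss of L dB is a gain of −L dB): F_i = 10^(NF_i/10), G_i = 10^(G_i,dB/10)
  Stage 1: F_1 = 10^(1.68/10) = 1.472, G_1 = 10^(23.3/10) = 213.8
  Stage 2: F_2 = 10^(1.59/10) = 1.442, G_2 = 10^(10.9/10) = 12.30
Friis cascade:
  F = 1.472 + (1.442 − 1)/213.8 = 1.474
NF = 10 log₁₀(1.474) = 1.69 dB

1.69 dB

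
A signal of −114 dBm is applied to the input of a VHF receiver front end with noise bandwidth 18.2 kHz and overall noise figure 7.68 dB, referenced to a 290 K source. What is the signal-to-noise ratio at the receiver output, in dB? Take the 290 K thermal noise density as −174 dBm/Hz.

Noise floor: N = −174 + 10 log₁₀(B) + NF
10 log₁₀(1.82×10⁴) = 42.6 dB
N = −174 + 42.6 + 7.68 = −123.72 dBm
SNR = P_sig − N = −114 − (−123.72) = 9.72 dB → 9.7 dB

9.7 dB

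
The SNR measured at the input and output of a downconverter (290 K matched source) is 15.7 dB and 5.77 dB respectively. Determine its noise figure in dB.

NF (dB) = SNR_in(dB) − SNR_out(dB) when the source is at T₀
NF = 15.7 − 5.77 = 9.93 dB

9.93 dB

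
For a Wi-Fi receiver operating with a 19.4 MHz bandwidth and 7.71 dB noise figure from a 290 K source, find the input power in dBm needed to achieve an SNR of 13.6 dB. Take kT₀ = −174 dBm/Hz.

Sensitivity = −174 + 10 log₁₀(B) + NF + SNR_min
= −174 + 72.88 + 7.71 + 13.6
= −79.81 dBm → −79.8 dBm

−79.8 dBm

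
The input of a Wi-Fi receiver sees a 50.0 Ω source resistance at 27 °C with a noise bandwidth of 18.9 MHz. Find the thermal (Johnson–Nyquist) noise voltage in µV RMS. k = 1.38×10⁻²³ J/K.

T = 27 °C + 273.15 = 300.15 K
V_n = √(4kTRB)
4kTRB = 4 × 1.38×10⁻²³ × 300.15 × 5.00×10¹ × 1.89×10⁷ = 1.57×10⁻¹¹ V²
V_n = √(1.57×10⁻¹¹) = 3.96×10⁻⁶ V = 3.96 µV

3.96 µV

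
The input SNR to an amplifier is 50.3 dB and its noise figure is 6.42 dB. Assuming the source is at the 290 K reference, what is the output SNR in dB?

By definition F = SNR_in/SNR_out, so in dB: SNR_out = SNR_in − NF
SNR_out = 50.3 − 6.42 = 43.88 dB

43.88 dB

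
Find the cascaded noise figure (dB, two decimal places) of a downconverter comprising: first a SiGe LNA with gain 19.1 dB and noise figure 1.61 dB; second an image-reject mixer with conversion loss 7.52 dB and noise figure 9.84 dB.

Convert to linear (a loss of L dB is a gain of −L dB): F_i = 10^(NF_i/10), G_i = 10^(G_i,dB/10)
  Stage 1: F_1 = 10^(1.61/10) = 1.449, G_1 = 10^(19.1/10) = 81.28
  Stage 2: F_2 = 10^(9.84/10) = 9.638, G_2 = 10^(−7.52/10) = 0.1770
Friis cascade:
  F = 1.449 + (9.638 − 1)/81.28 = 1.555
NF = 10 log₁₀(1.555) = 1.92 dB

1.92 dB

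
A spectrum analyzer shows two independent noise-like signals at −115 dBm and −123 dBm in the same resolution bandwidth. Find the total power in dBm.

−114.4 dBm

Convert to linear, add, convert back:
P₁ = 3.16×10⁻¹⁵ W, P₂ = 5.01×10⁻¹⁶ W
P_tot = 3.66×10⁻¹⁵ W → 10 log₁₀(P_tot / 10⁻³) = −114.4 dBm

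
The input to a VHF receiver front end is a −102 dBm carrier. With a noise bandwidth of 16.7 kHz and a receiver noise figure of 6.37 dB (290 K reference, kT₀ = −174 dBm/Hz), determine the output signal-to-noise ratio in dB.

23.4 dB

Noise floor: N = −174 + 10 log₁₀(B) + NF
10 log₁₀(1.67×10⁴) = 42.23 dB
N = −174 + 42.23 + 6.37 = −125.40 dBm
SNR = P_sig − N = −102 − (−125.40) = 23.40 dB → 23.4 dB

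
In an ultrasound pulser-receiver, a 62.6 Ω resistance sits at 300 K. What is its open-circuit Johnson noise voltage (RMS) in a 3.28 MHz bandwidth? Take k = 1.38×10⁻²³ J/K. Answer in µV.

1.84 µV

V_n = √(4kTRB)
4kTRB = 4 × 1.38×10⁻²³ × 300 × 6.26×10¹ × 3.28×10⁶ = 3.40×10⁻¹² V²
V_n = √(3.40×10⁻¹²) = 1.84×10⁻⁶ V = 1.84 µV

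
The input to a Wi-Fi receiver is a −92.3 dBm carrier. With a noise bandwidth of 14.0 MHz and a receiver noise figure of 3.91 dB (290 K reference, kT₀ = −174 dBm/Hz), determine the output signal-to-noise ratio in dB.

Noise floor: N = −174 + 10 log₁₀(B) + NF
10 log₁₀(1.40×10⁷) = 71.46 dB
N = −174 + 71.46 + 3.91 = −98.63 dBm
SNR = P_sig − N = −92.3 − (−98.63) = 6.33 dB → 6.3 dB

6.3 dB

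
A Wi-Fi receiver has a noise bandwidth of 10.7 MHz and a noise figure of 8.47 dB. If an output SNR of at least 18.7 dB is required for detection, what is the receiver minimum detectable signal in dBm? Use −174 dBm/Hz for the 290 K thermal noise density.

Sensitivity = −174 + 10 log₁₀(B) + NF + SNR_min
= −174 + 70.29 + 8.47 + 18.7
= −76.54 dBm → −76.5 dBm

−76.5 dBm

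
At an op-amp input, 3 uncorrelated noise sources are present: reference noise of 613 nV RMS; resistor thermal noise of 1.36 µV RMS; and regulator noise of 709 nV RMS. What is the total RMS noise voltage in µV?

1.65 µV

Uncorrelated sources add in power (mean-square): V_tot = √(ΣV_i²)
V_tot = √[(6.13×10⁻⁷)² + (1.36×10⁻⁶)² + (7.09×10⁻⁷)²] = 1.65×10⁻⁶ V = 1.65 µV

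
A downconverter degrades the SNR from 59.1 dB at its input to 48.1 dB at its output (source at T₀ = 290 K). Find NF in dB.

NF (dB) = SNR_in(dB) − SNR_out(dB) when the source is at T₀
NF = 59.1 − 48.1 = 11.0 dB

11.0 dB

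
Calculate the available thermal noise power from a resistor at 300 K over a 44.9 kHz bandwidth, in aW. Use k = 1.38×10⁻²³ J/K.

P_n = kTB = 1.38×10⁻²³ × 300 × 4.49×10⁴ = 1.86×10⁻¹⁶ W = 186 aW

186 aW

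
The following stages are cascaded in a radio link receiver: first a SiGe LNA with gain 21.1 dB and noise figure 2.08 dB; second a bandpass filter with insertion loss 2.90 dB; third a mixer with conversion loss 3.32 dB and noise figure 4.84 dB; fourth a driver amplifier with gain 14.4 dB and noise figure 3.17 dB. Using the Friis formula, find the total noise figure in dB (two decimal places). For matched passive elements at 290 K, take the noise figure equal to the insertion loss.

2.27 dB

Convert to linear (a loss of L dB is a gain of −L dB): F_i = 10^(NF_i/10), G_i = 10^(G_i,dB/10)
  Stage 1: F_1 = 10^(2.08/10) = 1.614, G_1 = 10^(21.1/10) = 128.8
  Stage 2: F_2 = 10^(2.90/10) = 1.950, G_2 = 10^(−2.90/10) = 0.5129
  Stage 3: F_3 = 10^(4.84/10) = 3.048, G_3 = 10^(−3.32/10) = 0.4656
  Stage 4: F_4 = 10^(3.17/10) = 2.075, G_4 = 10^(14.4/10) = 27.54
Friis cascade:
  F = 1.614 + (1.950 − 1)/128.8 + (3.048 − 1)/66.07 + (2.075 − 1)/30.76 = 1.688
NF = 10 log₁₀(1.688) = 2.27 dB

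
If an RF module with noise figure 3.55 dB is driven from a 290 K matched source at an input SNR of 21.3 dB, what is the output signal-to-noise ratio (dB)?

By definition F = SNR_in/SNR_out, so in dB: SNR_out = SNR_in − NF
SNR_out = 21.3 − 3.55 = 17.75 dB

17.75 dB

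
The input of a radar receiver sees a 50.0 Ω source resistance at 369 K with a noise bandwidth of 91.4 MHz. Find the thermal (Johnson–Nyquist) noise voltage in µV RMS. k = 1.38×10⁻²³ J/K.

9.65 µV

V_n = √(4kTRB)
4kTRB = 4 × 1.38×10⁻²³ × 369 × 5.00×10¹ × 9.14×10⁷ = 9.31×10⁻¹¹ V²
V_n = √(9.31×10⁻¹¹) = 9.65×10⁻⁶ V = 9.65 µV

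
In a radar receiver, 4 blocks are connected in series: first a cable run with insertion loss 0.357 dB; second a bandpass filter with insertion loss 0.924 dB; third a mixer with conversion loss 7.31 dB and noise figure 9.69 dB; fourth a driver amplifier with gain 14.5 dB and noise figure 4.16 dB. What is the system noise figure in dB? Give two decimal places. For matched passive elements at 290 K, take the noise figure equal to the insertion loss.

13.82 dB

Convert to linear (a loss of L dB is a gain of −L dB): F_i = 10^(NF_i/10), G_i = 10^(G_i,dB/10)
  Stage 1: F_1 = 10^(0.357/10) = 1.086, G_1 = 10^(−0.357/10) = 0.9211
  Stage 2: F_2 = 10^(0.924/10) = 1.237, G_2 = 10^(−0.924/10) = 0.8084
  Stage 3: F_3 = 10^(9.69/10) = 9.311, G_3 = 10^(−7.31/10) = 0.1858
  Stage 4: F_4 = 10^(4.16/10) = 2.606, G_4 = 10^(14.5/10) = 28.18
Friis cascade:
  F = 1.086 + (1.237 − 1)/0.9211 + (9.311 − 1)/0.7446 + (2.606 − 1)/0.1383 = 24.12
NF = 10 log₁₀(24.12) = 13.82 dB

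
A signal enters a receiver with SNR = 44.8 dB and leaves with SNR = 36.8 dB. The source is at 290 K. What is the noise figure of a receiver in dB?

8.0 dB

NF (dB) = SNR_in(dB) − SNR_out(dB) when the source is at T₀
NF = 44.8 − 36.8 = 8.0 dB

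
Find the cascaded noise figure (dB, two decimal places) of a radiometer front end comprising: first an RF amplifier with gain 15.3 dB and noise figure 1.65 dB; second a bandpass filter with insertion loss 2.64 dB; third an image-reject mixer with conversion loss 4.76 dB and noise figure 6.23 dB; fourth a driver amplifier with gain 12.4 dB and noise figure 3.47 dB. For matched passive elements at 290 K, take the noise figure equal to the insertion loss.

Convert to linear (a loss of L dB is a gain of −L dB): F_i = 10^(NF_i/10), G_i = 10^(G_i,dB/10)
  Stage 1: F_1 = 10^(1.65/10) = 1.462, G_1 = 10^(15.3/10) = 33.88
  Stage 2: F_2 = 10^(2.64/10) = 1.837, G_2 = 10^(−2.64/10) = 0.5445
  Stage 3: F_3 = 10^(6.23/10) = 4.198, G_3 = 10^(−4.76/10) = 0.3342
  Stage 4: F_4 = 10^(3.47/10) = 2.223, G_4 = 10^(12.4/10) = 17.38
Friis cascade:
  F = 1.462 + (1.837 − 1)/33.88 + (4.198 − 1)/18.45 + (2.223 − 1)/6.166 = 1.859
NF = 10 log₁₀(1.859) = 2.69 dB

2.69 dB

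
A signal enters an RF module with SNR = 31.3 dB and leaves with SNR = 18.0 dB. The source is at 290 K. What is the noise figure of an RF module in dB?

NF (dB) = SNR_in(dB) − SNR_out(dB) when the source is at T₀
NF = 31.3 − 18.0 = 13.3 dB

13.3 dB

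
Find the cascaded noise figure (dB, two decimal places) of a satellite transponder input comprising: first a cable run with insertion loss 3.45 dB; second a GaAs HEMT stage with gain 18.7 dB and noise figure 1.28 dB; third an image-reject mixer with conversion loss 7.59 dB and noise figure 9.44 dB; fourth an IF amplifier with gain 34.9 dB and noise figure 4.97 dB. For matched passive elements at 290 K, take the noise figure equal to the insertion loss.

Convert to linear (a loss of L dB is a gain of −L dB): F_i = 10^(NF_i/10), G_i = 10^(G_i,dB/10)
  Stage 1: F_1 = 10^(3.45/10) = 2.213, G_1 = 10^(−3.45/10) = 0.4519
  Stage 2: F_2 = 10^(1.28/10) = 1.343, G_2 = 10^(18.7/10) = 74.13
  Stage 3: F_3 = 10^(9.44/10) = 8.790, G_3 = 10^(−7.59/10) = 0.1742
  Stage 4: F_4 = 10^(4.97/10) = 3.141, G_4 = 10^(34.9/10) = 3090
Friis cascade:
  F = 2.213 + (1.343 − 1)/0.4519 + (8.790 − 1)/33.50 + (3.141 − 1)/5.834 = 3.571
NF = 10 log₁₀(3.571) = 5.53 dB

5.53 dB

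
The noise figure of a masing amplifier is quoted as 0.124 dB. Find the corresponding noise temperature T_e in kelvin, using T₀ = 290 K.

F = 10^(0.124/10) = 1.02896
T_e = (F − 1)·T₀ = (1.02896 − 1) × 290 = 8.40 K

8.40 K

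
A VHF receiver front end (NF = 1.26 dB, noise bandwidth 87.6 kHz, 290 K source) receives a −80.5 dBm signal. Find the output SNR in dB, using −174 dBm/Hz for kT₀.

42.8 dB

Noise floor: N = −174 + 10 log₁₀(B) + NF
10 log₁₀(8.76×10⁴) = 49.43 dB
N = −174 + 49.43 + 1.26 = −123.31 dBm
SNR = P_sig − N = −80.5 − (−123.31) = 42.81 dB → 42.8 dB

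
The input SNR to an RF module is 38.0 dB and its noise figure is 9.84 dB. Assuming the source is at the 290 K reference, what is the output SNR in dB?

By definition F = SNR_in/SNR_out, so in dB: SNR_out = SNR_in − NF
SNR_out = 38.0 − 9.84 = 28.16 dB

28.16 dB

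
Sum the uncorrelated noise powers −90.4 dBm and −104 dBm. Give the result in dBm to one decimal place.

Convert to linear, add, convert back:
P₁ = 9.12×10⁻¹³ W, P₂ = 3.98×10⁻¹⁴ W
P_tot = 9.52×10⁻¹³ W → 10 log₁₀(P_tot / 10⁻³) = −90.2 dBm

−90.2 dBm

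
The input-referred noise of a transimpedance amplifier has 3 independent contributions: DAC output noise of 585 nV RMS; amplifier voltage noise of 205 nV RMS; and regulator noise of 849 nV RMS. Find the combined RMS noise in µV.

Uncorrelated sources add in power (mean-square): V_tot = √(ΣV_i²)
V_tot = √[(5.85×10⁻⁷)² + (2.05×10⁻⁷)² + (8.49×10⁻⁷)²] = 1.05×10⁻⁶ V = 1.05 µV

1.05 µV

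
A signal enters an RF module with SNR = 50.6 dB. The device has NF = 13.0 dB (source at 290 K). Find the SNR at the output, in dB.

37.6 dB

By definition F = SNR_in/SNR_out, so in dB: SNR_out = SNR_in − NF
SNR_out = 50.6 − 13.0 = 37.6 dB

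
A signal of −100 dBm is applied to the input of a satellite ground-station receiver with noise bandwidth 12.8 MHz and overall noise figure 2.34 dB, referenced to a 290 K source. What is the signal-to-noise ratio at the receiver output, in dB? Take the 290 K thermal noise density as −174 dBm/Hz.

0.6 dB

Noise floor: N = −174 + 10 log₁₀(B) + NF
10 log₁₀(1.28×10⁷) = 71.07 dB
N = −174 + 71.07 + 2.34 = −100.59 dBm
SNR = P_sig − N = −100 − (−100.59) = 0.59 dB → 0.6 dB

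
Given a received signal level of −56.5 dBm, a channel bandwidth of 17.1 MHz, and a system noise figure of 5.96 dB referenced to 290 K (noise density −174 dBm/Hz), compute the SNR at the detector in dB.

Noise floor: N = −174 + 10 log₁₀(B) + NF
10 log₁₀(1.71×10⁷) = 72.33 dB
N = −174 + 72.33 + 5.96 = −95.71 dBm
SNR = P_sig − N = −56.5 − (−95.71) = 39.21 dB → 39.2 dB

39.2 dB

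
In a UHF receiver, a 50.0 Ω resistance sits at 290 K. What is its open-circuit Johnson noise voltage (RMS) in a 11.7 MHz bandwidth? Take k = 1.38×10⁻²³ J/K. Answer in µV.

V_n = √(4kTRB)
4kTRB = 4 × 1.38×10⁻²³ × 290 × 5.00×10¹ × 1.17×10⁷ = 9.36×10⁻¹² V²
V_n = √(9.36×10⁻¹²) = 3.06×10⁻⁶ V = 3.06 µV

3.06 µV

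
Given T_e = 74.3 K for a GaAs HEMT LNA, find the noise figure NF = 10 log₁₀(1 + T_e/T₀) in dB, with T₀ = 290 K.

0.991 dB

F = 1 + T_e/T₀ = 1 + 74.3/290 = 1.25621
NF = 10 log₁₀(1.25621) = 0.991 dB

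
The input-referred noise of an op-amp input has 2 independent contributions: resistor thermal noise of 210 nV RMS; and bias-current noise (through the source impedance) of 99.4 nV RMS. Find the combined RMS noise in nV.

232 nV

Uncorrelated sources add in power (mean-square): V_tot = √(ΣV_i²)
V_tot = √[(2.10×10⁻⁷)² + (9.94×10⁻⁸)²] = 2.32×10⁻⁷ V = 232 nV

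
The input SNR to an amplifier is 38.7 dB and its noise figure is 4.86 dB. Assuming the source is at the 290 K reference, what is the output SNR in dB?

33.84 dB

By definition F = SNR_in/SNR_out, so in dB: SNR_out = SNR_in − NF
SNR_out = 38.7 − 4.86 = 33.84 dB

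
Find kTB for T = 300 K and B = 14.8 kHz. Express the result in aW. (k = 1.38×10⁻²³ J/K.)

P_n = kTB = 1.38×10⁻²³ × 300 × 1.48×10⁴ = 6.13×10⁻¹⁷ W = 61.3 aW

61.3 aW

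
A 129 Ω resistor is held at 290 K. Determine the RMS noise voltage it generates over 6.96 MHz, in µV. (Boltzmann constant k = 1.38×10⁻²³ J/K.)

3.79 µV

V_n = √(4kTRB)
4kTRB = 4 × 1.38×10⁻²³ × 290 × 1.29×10² × 6.96×10⁶ = 1.44×10⁻¹¹ V²
V_n = √(1.44×10⁻¹¹) = 3.79×10⁻⁶ V = 3.79 µV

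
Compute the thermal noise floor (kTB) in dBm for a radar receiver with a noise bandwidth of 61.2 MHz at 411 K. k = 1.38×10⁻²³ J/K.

−94.6 dBm

P_n = kTB = 1.38×10⁻²³ × 411 × 6.12×10⁷ = 3.47×10⁻¹³ W
In dBm: 10 log₁₀(3.47×10⁻¹³ / 10⁻³) = −94.6 dBm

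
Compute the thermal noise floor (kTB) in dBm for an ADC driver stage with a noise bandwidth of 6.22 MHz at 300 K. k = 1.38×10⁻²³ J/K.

P_n = kTB = 1.38×10⁻²³ × 300 × 6.22×10⁶ = 2.58×10⁻¹⁴ W
In dBm: 10 log₁₀(2.58×10⁻¹⁴ / 10⁻³) = −105.9 dBm

−105.9 dBm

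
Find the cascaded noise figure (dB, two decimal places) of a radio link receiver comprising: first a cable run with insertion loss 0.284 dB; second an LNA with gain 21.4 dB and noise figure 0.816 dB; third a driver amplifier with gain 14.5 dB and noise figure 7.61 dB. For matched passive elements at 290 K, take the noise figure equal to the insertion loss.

Convert to linear (a loss of L dB is a gain of −L dB): F_i = 10^(NF_i/10), G_i = 10^(G_i,dB/10)
  Stage 1: F_1 = 10^(0.284/10) = 1.068, G_1 = 10^(−0.284/10) = 0.9367
  Stage 2: F_2 = 10^(0.816/10) = 1.207, G_2 = 10^(21.4/10) = 138.0
  Stage 3: F_3 = 10^(7.61/10) = 5.768, G_3 = 10^(14.5/10) = 28.18
Friis cascade:
  F = 1.068 + (1.207 − 1)/0.9367 + (5.768 − 1)/129.3 = 1.325
NF = 10 log₁₀(1.325) = 1.22 dB

1.22 dB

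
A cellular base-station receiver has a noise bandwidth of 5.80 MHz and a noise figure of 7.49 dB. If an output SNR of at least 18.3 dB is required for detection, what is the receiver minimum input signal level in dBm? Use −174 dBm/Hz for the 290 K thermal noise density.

−80.6 dBm

Sensitivity = −174 + 10 log₁₀(B) + NF + SNR_min
= −174 + 67.63 + 7.49 + 18.3
= −80.58 dBm → −80.6 dBm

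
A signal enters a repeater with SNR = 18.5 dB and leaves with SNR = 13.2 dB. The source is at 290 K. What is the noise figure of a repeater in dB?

5.3 dB

NF (dB) = SNR_in(dB) − SNR_out(dB) when the source is at T₀
NF = 18.5 − 13.2 = 5.3 dB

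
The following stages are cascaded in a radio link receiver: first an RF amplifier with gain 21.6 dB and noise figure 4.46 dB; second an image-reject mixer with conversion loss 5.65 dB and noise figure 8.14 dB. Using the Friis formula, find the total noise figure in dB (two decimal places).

4.52 dB

Convert to linear (a loss of L dB is a gain of −L dB): F_i = 10^(NF_i/10), G_i = 10^(G_i,dB/10)
  Stage 1: F_1 = 10^(4.46/10) = 2.793, G_1 = 10^(21.6/10) = 144.5
  Stage 2: F_2 = 10^(8.14/10) = 6.516, G_2 = 10^(−5.65/10) = 0.2723
Friis cascade:
  F = 2.793 + (6.516 − 1)/144.5 = 2.831
NF = 10 log₁₀(2.831) = 4.52 dB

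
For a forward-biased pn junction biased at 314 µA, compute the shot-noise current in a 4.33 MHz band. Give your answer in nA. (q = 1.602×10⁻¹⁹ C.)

20.9 nA

I_n = √(2qI·B)
2qI·B = 2 × 1.602×10⁻¹⁹ × 3.14×10⁻⁴ × 4.33×10⁶ = 4.36×10⁻¹⁶ A²
I_n = √(4.36×10⁻¹⁶) = 2.09×10⁻⁸ A = 20.9 nA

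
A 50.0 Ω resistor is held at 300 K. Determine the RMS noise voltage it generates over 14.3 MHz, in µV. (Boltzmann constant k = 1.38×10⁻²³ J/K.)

V_n = √(4kTRB)
4kTRB = 4 × 1.38×10⁻²³ × 300 × 5.00×10¹ × 1.43×10⁷ = 1.18×10⁻¹¹ V²
V_n = √(1.18×10⁻¹¹) = 3.44×10⁻⁶ V = 3.44 µV

3.44 µV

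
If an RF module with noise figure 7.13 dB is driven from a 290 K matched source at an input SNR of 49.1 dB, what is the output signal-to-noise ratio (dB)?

41.97 dB

By definition F = SNR_in/SNR_out, so in dB: SNR_out = SNR_in − NF
SNR_out = 49.1 − 7.13 = 41.97 dB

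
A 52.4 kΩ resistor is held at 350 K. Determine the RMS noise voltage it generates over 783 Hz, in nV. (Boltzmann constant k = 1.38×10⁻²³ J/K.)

890 nV

V_n = √(4kTRB)
4kTRB = 4 × 1.38×10⁻²³ × 350 × 5.24×10⁴ × 7.83×10² = 7.93×10⁻¹³ V²
V_n = √(7.93×10⁻¹³) = 8.90×10⁻⁷ V = 890 nV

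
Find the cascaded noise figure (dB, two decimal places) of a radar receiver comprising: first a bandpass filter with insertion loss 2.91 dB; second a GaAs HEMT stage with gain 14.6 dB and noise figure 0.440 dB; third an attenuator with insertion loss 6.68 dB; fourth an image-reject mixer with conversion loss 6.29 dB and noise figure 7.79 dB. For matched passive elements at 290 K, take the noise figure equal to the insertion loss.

6.01 dB

Convert to linear (a loss of L dB is a gain of −L dB): F_i = 10^(NF_i/10), G_i = 10^(G_i,dB/10)
  Stage 1: F_1 = 10^(2.91/10) = 1.954, G_1 = 10^(−2.91/10) = 0.5117
  Stage 2: F_2 = 10^(0.440/10) = 1.107, G_2 = 10^(14.6/10) = 28.84
  Stage 3: F_3 = 10^(6.68/10) = 4.656, G_3 = 10^(−6.68/10) = 0.2148
  Stage 4: F_4 = 10^(7.79/10) = 6.012, G_4 = 10^(−6.29/10) = 0.2350
Friis cascade:
  F = 1.954 + (1.107 − 1)/0.5117 + (4.656 − 1)/14.76 + (6.012 − 1)/3.170 = 3.992
NF = 10 log₁₀(3.992) = 6.01 dB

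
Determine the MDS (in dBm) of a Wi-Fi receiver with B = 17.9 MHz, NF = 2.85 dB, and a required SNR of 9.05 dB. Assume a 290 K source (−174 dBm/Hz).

−89.6 dBm

Sensitivity = −174 + 10 log₁₀(B) + NF + SNR_min
= −174 + 72.53 + 2.85 + 9.05
= −89.57 dBm → −89.6 dBm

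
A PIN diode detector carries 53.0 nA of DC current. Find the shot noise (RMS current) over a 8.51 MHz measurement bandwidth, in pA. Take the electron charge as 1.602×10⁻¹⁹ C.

380 pA

I_n = √(2qI·B)
2qI·B = 2 × 1.602×10⁻¹⁹ × 5.30×10⁻⁸ × 8.51×10⁶ = 1.45×10⁻¹⁹ A²
I_n = √(1.45×10⁻¹⁹) = 3.80×10⁻¹⁰ A = 380 pA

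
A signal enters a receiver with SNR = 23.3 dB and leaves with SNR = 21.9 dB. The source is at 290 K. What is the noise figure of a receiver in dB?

NF (dB) = SNR_in(dB) − SNR_out(dB) when the source is at T₀
NF = 23.3 − 21.9 = 1.4 dB

1.4 dB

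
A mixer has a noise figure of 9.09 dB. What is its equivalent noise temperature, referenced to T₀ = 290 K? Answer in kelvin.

2062 K

F = 10^(9.09/10) = 8.10961
T_e = (F − 1)·T₀ = (8.10961 − 1) × 290 = 2062 K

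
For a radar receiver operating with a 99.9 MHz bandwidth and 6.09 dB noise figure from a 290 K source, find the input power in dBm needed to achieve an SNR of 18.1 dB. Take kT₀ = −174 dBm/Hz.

−69.8 dBm

Sensitivity = −174 + 10 log₁₀(B) + NF + SNR_min
= −174 + 80 + 6.09 + 18.1
= −69.81 dBm → −69.8 dBm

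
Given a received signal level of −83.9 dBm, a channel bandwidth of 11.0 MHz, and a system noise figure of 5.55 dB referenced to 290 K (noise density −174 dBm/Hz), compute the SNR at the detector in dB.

Noise floor: N = −174 + 10 log₁₀(B) + NF
10 log₁₀(1.10×10⁷) = 70.41 dB
N = −174 + 70.41 + 5.55 = −98.04 dBm
SNR = P_sig − N = −83.9 − (−98.04) = 14.14 dB → 14.1 dB

14.1 dB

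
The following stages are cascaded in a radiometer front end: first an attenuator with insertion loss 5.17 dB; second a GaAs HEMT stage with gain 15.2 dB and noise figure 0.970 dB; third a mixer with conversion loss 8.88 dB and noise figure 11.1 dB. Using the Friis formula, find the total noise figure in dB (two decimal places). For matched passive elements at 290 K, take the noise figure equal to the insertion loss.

7.24 dB

Convert to linear (a loss of L dB is a gain of −L dB): F_i = 10^(NF_i/10), G_i = 10^(G_i,dB/10)
  Stage 1: F_1 = 10^(5.17/10) = 3.289, G_1 = 10^(−5.17/10) = 0.3041
  Stage 2: F_2 = 10^(0.970/10) = 1.250, G_2 = 10^(15.2/10) = 33.11
  Stage 3: F_3 = 10^(11.1/10) = 12.88, G_3 = 10^(−8.88/10) = 0.1294
Friis cascade:
  F = 3.289 + (1.250 − 1)/0.3041 + (12.88 − 1)/10.07 = 5.292
NF = 10 log₁₀(5.292) = 7.24 dB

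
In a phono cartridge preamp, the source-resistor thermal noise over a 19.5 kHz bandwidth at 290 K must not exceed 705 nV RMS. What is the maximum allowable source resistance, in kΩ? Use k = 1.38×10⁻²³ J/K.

Johnson–Nyquist: V_n = √(4kTRB) ⇒ R = V_n² / (4kTB)
4kTB = 4 × 1.38×10⁻²³ × 290 × 1.95×10⁴ = 3.12×10⁻¹⁶
R = (7.05×10⁻⁷)² / 3.12×10⁻¹⁶ = 1.59×10³ Ω = 1.59 kΩ

1.59 kΩ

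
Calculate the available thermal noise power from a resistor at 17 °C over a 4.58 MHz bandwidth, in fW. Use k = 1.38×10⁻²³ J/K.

18.3 fW

T = 17 °C + 273.15 = 290.15 K
P_n = kTB = 1.38×10⁻²³ × 290.15 × 4.58×10⁶ = 1.83×10⁻¹⁴ W = 18.3 fW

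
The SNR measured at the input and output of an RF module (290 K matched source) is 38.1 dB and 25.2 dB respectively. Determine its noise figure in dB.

NF (dB) = SNR_in(dB) − SNR_out(dB) when the source is at T₀
NF = 38.1 − 25.2 = 12.9 dB

12.9 dB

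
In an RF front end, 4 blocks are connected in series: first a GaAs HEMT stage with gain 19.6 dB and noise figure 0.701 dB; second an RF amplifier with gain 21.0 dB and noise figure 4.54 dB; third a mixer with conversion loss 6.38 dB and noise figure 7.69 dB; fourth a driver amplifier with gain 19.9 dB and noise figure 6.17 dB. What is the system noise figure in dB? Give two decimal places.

Convert to linear (a loss of L dB is a gain of −L dB): F_i = 10^(NF_i/10), G_i = 10^(G_i,dB/10)
  Stage 1: F_1 = 10^(0.701/10) = 1.175, G_1 = 10^(19.6/10) = 91.20
  Stage 2: F_2 = 10^(4.54/10) = 2.844, G_2 = 10^(21.0/10) = 125.9
  Stage 3: F_3 = 10^(7.69/10) = 5.875, G_3 = 10^(−6.38/10) = 0.2301
  Stage 4: F_4 = 10^(6.17/10) = 4.140, G_4 = 10^(19.9/10) = 97.72
Friis cascade:
  F = 1.175 + (2.844 − 1)/91.20 + (5.875 − 1)/1.148×10⁴ + (4.140 − 1)/2642 = 1.197
NF = 10 log₁₀(1.197) = 0.78 dB

0.78 dB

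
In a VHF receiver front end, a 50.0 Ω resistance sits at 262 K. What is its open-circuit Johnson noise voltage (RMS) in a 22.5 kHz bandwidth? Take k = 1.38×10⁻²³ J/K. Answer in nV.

V_n = √(4kTRB)
4kTRB = 4 × 1.38×10⁻²³ × 262 × 5.00×10¹ × 2.25×10⁴ = 1.63×10⁻¹⁴ V²
V_n = √(1.63×10⁻¹⁴) = 1.28×10⁻⁷ V = 128 nV

128 nV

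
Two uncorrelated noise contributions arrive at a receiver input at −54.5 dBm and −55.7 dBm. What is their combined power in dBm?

−52.0 dBm

Convert to linear, add, convert back:
P₁ = 3.55×10⁻⁹ W, P₂ = 2.69×10⁻⁹ W
P_tot = 6.24×10⁻⁹ W → 10 log₁₀(P_tot / 10⁻³) = −52.0 dBm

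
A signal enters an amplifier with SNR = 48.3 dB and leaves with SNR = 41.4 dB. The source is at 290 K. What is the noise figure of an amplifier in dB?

NF (dB) = SNR_in(dB) − SNR_out(dB) when the source is at T₀
NF = 48.3 − 41.4 = 6.9 dB

6.9 dB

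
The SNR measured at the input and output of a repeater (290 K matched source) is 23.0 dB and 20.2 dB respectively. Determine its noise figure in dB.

2.8 dB

NF (dB) = SNR_in(dB) − SNR_out(dB) when the source is at T₀
NF = 23.0 − 20.2 = 2.8 dB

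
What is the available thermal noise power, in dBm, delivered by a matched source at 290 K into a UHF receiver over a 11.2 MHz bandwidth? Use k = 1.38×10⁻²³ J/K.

−103.5 dBm

P_n = kTB = 1.38×10⁻²³ × 290 × 1.12×10⁷ = 4.48×10⁻¹⁴ W
In dBm: 10 log₁₀(4.48×10⁻¹⁴ / 10⁻³) = −103.5 dBm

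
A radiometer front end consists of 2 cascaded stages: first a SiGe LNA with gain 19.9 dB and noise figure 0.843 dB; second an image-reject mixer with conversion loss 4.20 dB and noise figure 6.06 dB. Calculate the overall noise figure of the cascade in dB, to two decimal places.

Convert to linear (a loss of L dB is a gain of −L dB): F_i = 10^(NF_i/10), G_i = 10^(G_i,dB/10)
  Stage 1: F_1 = 10^(0.843/10) = 1.214, G_1 = 10^(19.9/10) = 97.72
  Stage 2: F_2 = 10^(6.06/10) = 4.036, G_2 = 10^(−4.20/10) = 0.3802
Friis cascade:
  F = 1.214 + (4.036 − 1)/97.72 = 1.245
NF = 10 log₁₀(1.245) = 0.95 dB

0.95 dB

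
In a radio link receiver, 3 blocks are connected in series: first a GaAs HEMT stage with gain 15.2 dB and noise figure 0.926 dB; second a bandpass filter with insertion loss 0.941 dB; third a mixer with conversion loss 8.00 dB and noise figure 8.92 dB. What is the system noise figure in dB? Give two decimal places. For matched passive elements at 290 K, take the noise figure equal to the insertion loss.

1.76 dB

Convert to linear (a loss of L dB is a gain of −L dB): F_i = 10^(NF_i/10), G_i = 10^(G_i,dB/10)
  Stage 1: F_1 = 10^(0.926/10) = 1.238, G_1 = 10^(15.2/10) = 33.11
  Stage 2: F_2 = 10^(0.941/10) = 1.242, G_2 = 10^(−0.941/10) = 0.8052
  Stage 3: F_3 = 10^(8.92/10) = 7.798, G_3 = 10^(−8.00/10) = 0.1585
Friis cascade:
  F = 1.238 + (1.242 − 1)/33.11 + (7.798 − 1)/26.66 = 1.500
NF = 10 log₁₀(1.500) = 1.76 dB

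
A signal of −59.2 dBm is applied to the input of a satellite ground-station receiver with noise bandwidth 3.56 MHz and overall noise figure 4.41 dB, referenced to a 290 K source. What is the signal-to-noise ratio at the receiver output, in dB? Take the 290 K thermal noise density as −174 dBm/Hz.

Noise floor: N = −174 + 10 log₁₀(B) + NF
10 log₁₀(3.56×10⁶) = 65.51 dB
N = −174 + 65.51 + 4.41 = −104.08 dBm
SNR = P_sig − N = −59.2 − (−104.08) = 44.88 dB → 44.9 dB

44.9 dB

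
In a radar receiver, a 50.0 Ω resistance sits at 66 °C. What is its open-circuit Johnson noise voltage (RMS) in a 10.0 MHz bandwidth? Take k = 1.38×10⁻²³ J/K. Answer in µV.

T = 66 °C + 273.15 = 339.15 K
V_n = √(4kTRB)
4kTRB = 4 × 1.38×10⁻²³ × 339.15 × 5.00×10¹ × 1.00×10⁷ = 9.36×10⁻¹² V²
V_n = √(9.36×10⁻¹²) = 3.06×10⁻⁶ V = 3.06 µV

3.06 µV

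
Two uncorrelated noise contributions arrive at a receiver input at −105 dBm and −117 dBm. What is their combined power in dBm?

Convert to linear, add, convert back:
P₁ = 3.16×10⁻¹⁴ W, P₂ = 2.00×10⁻¹⁵ W
P_tot = 3.36×10⁻¹⁴ W → 10 log₁₀(P_tot / 10⁻³) = −104.7 dBm

−104.7 dBm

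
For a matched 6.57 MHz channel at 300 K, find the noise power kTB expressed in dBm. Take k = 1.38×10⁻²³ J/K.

P_n = kTB = 1.38×10⁻²³ × 300 × 6.57×10⁶ = 2.72×10⁻¹⁴ W
In dBm: 10 log₁₀(2.72×10⁻¹⁴ / 10⁻³) = −105.7 dBm

−105.7 dBm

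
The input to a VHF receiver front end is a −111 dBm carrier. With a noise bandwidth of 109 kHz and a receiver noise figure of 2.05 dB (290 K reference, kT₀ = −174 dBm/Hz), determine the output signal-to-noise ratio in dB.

10.6 dB

Noise floor: N = −174 + 10 log₁₀(B) + NF
10 log₁₀(1.09×10⁵) = 50.37 dB
N = −174 + 50.37 + 2.05 = −121.58 dBm
SNR = P_sig − N = −111 − (−121.58) = 10.58 dB → 10.6 dB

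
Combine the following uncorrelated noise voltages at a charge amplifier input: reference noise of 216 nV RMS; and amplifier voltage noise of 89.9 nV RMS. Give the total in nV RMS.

234 nV

Uncorrelated sources add in power (mean-square): V_tot = √(ΣV_i²)
V_tot = √[(2.16×10⁻⁷)² + (8.99×10⁻⁸)²] = 2.34×10⁻⁷ V = 234 nV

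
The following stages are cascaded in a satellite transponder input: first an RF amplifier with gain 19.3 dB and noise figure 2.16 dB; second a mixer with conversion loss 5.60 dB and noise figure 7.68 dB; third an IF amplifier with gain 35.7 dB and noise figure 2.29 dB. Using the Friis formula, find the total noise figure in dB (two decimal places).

Convert to linear (a loss of L dB is a gain of −L dB): F_i = 10^(NF_i/10), G_i = 10^(G_i,dB/10)
  Stage 1: F_1 = 10^(2.16/10) = 1.644, G_1 = 10^(19.3/10) = 85.11
  Stage 2: F_2 = 10^(7.68/10) = 5.861, G_2 = 10^(−5.60/10) = 0.2754
  Stage 3: F_3 = 10^(2.29/10) = 1.694, G_3 = 10^(35.7/10) = 3715
Friis cascade:
  F = 1.644 + (5.861 − 1)/85.11 + (1.694 − 1)/23.44 = 1.731
NF = 10 log₁₀(1.731) = 2.38 dB

2.38 dB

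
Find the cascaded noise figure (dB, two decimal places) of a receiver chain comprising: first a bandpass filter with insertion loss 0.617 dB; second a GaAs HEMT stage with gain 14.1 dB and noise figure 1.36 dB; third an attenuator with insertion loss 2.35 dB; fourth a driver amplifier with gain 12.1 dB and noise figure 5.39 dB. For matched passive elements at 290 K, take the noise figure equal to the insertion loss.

Convert to linear (a loss of L dB is a gain of −L dB): F_i = 10^(NF_i/10), G_i = 10^(G_i,dB/10)
  Stage 1: F_1 = 10^(0.617/10) = 1.153, G_1 = 10^(−0.617/10) = 0.8676
  Stage 2: F_2 = 10^(1.36/10) = 1.368, G_2 = 10^(14.1/10) = 25.70
  Stage 3: F_3 = 10^(2.35/10) = 1.718, G_3 = 10^(−2.35/10) = 0.5821
  Stage 4: F_4 = 10^(5.39/10) = 3.459, G_4 = 10^(12.1/10) = 16.22
Friis cascade:
  F = 1.153 + (1.368 − 1)/0.8676 + (1.718 − 1)/22.30 + (3.459 − 1)/12.98 = 1.798
NF = 10 log₁₀(1.798) = 2.55 dB

2.55 dB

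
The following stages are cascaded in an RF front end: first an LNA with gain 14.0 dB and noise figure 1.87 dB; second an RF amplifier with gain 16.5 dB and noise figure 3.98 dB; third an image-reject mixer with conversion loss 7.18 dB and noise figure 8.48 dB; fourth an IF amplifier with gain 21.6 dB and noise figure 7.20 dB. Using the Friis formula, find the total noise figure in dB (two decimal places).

Convert to linear (a loss of L dB is a gain of −L dB): F_i = 10^(NF_i/10), G_i = 10^(G_i,dB/10)
  Stage 1: F_1 = 10^(1.87/10) = 1.538, G_1 = 10^(14.0/10) = 25.12
  Stage 2: F_2 = 10^(3.98/10) = 2.500, G_2 = 10^(16.5/10) = 44.67
  Stage 3: F_3 = 10^(8.48/10) = 7.047, G_3 = 10^(−7.18/10) = 0.1914
  Stage 4: F_4 = 10^(7.20/10) = 5.248, G_4 = 10^(21.6/10) = 144.5
Friis cascade:
  F = 1.538 + (2.500 − 1)/25.12 + (7.047 − 1)/1122 + (5.248 − 1)/214.8 = 1.623
NF = 10 log₁₀(1.623) = 2.10 dB

2.10 dB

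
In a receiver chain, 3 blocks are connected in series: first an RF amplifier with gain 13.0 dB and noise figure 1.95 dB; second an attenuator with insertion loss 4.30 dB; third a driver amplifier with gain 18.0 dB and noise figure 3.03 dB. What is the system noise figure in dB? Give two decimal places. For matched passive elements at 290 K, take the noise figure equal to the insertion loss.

Convert to linear (a loss of L dB is a gain of −L dB): F_i = 10^(NF_i/10), G_i = 10^(G_i,dB/10)
  Stage 1: F_1 = 10^(1.95/10) = 1.567, G_1 = 10^(13.0/10) = 19.95
  Stage 2: F_2 = 10^(4.30/10) = 2.692, G_2 = 10^(−4.30/10) = 0.3715
  Stage 3: F_3 = 10^(3.03/10) = 2.009, G_3 = 10^(18.0/10) = 63.10
Friis cascade:
  F = 1.567 + (2.692 − 1)/19.95 + (2.009 − 1)/7.413 = 1.788
NF = 10 log₁₀(1.788) = 2.52 dB

2.52 dB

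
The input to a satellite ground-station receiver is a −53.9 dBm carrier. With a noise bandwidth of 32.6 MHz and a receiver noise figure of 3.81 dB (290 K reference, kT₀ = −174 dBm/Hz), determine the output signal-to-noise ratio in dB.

Noise floor: N = −174 + 10 log₁₀(B) + NF
10 log₁₀(3.26×10⁷) = 75.13 dB
N = −174 + 75.13 + 3.81 = −95.06 dBm
SNR = P_sig − N = −53.9 − (−95.06) = 41.16 dB → 41.2 dB

41.2 dB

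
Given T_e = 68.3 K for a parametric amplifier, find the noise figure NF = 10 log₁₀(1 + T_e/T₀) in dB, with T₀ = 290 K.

F = 1 + T_e/T₀ = 1 + 68.3/290 = 1.23552
NF = 10 log₁₀(1.23552) = 0.918 dB

0.918 dB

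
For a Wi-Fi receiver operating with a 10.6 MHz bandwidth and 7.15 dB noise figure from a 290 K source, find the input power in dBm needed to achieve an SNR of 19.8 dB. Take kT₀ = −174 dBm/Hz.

Sensitivity = −174 + 10 log₁₀(B) + NF + SNR_min
= −174 + 70.25 + 7.15 + 19.8
= −76.80 dBm → −76.8 dBm

−76.8 dBm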